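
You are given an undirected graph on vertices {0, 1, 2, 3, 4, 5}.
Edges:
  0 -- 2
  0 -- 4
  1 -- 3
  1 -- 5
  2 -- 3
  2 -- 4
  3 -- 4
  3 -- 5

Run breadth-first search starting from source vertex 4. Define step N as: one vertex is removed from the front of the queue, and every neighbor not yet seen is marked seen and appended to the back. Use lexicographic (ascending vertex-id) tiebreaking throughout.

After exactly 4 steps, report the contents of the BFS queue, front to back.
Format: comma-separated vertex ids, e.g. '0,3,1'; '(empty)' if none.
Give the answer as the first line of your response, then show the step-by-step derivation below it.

1,5

step 1: dequeue 4; queue=[0,2,3]; order=4
step 2: dequeue 0; queue=[2,3]; order=4,0
step 3: dequeue 2; queue=[3]; order=4,0,2
step 4: dequeue 3; queue=[1,5]; order=4,0,2,3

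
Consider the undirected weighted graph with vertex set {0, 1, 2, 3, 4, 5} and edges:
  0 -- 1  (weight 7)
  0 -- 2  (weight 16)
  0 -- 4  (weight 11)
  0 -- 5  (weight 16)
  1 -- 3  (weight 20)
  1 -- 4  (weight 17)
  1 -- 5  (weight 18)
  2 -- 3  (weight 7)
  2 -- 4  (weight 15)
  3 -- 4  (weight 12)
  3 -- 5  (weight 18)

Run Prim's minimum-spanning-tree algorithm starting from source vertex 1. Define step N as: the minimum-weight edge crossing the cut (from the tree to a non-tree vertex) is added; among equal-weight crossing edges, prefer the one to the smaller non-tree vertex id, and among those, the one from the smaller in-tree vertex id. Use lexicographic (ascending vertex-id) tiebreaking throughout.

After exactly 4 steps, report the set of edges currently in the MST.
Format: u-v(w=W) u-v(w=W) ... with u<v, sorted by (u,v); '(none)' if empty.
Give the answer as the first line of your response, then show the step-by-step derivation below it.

0-1(w=7) 0-4(w=11) 2-3(w=7) 3-4(w=12)

step 1: add edge 0-1 (w=7); MST = {0-1(w=7)}
step 2: add edge 0-4 (w=11); MST = {0-1(w=7) 0-4(w=11)}
step 3: add edge 3-4 (w=12); MST = {0-1(w=7) 0-4(w=11) 3-4(w=12)}
step 4: add edge 2-3 (w=7); MST = {0-1(w=7) 0-4(w=11) 2-3(w=7) 3-4(w=12)}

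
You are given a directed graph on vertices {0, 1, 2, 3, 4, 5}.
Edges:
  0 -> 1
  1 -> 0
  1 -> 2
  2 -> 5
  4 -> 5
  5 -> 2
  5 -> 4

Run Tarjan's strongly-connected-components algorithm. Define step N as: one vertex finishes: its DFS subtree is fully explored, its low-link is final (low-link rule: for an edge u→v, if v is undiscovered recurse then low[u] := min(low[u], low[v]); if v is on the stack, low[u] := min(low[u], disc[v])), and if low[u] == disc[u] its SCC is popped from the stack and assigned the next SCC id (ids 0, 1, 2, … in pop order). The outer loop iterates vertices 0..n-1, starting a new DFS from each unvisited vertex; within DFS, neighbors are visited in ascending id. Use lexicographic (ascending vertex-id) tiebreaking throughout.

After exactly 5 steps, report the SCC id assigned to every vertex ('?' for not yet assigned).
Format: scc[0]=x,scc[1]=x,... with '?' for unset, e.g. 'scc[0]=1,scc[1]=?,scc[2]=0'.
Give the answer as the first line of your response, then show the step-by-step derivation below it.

scc[0]=1,scc[1]=1,scc[2]=0,scc[3]=?,scc[4]=0,scc[5]=0

step 1: low=(low[0]=0,low[1]=0,low[2]=2,low[3]=?,low[4]=3,low[5]=2); scc=(scc[0]=?,scc[1]=?,scc[2]=?,scc[3]=?,scc[4]=?,scc[5]=?)
step 2: low=(low[0]=0,low[1]=0,low[2]=2,low[3]=?,low[4]=3,low[5]=2); scc=(scc[0]=?,scc[1]=?,scc[2]=?,scc[3]=?,scc[4]=?,scc[5]=?)
step 3: low=(low[0]=0,low[1]=0,low[2]=2,low[3]=?,low[4]=3,low[5]=2); scc=(scc[0]=?,scc[1]=?,scc[2]=0,scc[3]=?,scc[4]=0,scc[5]=0)
step 4: low=(low[0]=0,low[1]=0,low[2]=2,low[3]=?,low[4]=3,low[5]=2); scc=(scc[0]=?,scc[1]=?,scc[2]=0,scc[3]=?,scc[4]=0,scc[5]=0)
step 5: low=(low[0]=0,low[1]=0,low[2]=2,low[3]=?,low[4]=3,low[5]=2); scc=(scc[0]=1,scc[1]=1,scc[2]=0,scc[3]=?,scc[4]=0,scc[5]=0)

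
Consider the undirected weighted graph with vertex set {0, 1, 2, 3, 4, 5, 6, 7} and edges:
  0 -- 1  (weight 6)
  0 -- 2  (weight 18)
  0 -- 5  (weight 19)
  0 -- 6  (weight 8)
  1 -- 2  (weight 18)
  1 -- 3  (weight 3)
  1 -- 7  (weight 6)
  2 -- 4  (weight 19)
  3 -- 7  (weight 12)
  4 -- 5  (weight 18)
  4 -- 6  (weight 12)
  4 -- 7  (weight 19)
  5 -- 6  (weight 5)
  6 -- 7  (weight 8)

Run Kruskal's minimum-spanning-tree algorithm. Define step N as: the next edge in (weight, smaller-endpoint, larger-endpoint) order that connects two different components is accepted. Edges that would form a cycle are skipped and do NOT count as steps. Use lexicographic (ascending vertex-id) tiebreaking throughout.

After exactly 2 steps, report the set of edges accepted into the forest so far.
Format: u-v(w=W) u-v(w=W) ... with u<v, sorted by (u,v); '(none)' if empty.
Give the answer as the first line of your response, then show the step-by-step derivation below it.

1-3(w=3) 5-6(w=5)

step 1: add edge 1-3 (w=3); MST = {1-3(w=3)}
step 2: add edge 5-6 (w=5); MST = {1-3(w=3) 5-6(w=5)}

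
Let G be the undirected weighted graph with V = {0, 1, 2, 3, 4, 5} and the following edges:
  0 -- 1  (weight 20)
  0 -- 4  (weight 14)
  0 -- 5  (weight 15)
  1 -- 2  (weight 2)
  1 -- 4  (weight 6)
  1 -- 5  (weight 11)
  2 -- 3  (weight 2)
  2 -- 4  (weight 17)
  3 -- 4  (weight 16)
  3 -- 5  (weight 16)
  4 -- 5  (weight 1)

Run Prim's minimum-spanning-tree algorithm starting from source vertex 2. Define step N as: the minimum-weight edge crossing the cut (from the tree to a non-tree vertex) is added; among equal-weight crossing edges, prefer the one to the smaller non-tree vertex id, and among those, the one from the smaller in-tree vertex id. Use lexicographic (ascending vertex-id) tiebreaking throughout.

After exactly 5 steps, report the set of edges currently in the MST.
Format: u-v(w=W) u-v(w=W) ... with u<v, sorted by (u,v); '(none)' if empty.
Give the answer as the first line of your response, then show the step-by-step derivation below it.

0-4(w=14) 1-2(w=2) 1-4(w=6) 2-3(w=2) 4-5(w=1)

step 1: add edge 1-2 (w=2); MST = {1-2(w=2)}
step 2: add edge 2-3 (w=2); MST = {1-2(w=2) 2-3(w=2)}
step 3: add edge 1-4 (w=6); MST = {1-2(w=2) 1-4(w=6) 2-3(w=2)}
step 4: add edge 4-5 (w=1); MST = {1-2(w=2) 1-4(w=6) 2-3(w=2) 4-5(w=1)}
step 5: add edge 0-4 (w=14); MST = {0-4(w=14) 1-2(w=2) 1-4(w=6) 2-3(w=2) 4-5(w=1)}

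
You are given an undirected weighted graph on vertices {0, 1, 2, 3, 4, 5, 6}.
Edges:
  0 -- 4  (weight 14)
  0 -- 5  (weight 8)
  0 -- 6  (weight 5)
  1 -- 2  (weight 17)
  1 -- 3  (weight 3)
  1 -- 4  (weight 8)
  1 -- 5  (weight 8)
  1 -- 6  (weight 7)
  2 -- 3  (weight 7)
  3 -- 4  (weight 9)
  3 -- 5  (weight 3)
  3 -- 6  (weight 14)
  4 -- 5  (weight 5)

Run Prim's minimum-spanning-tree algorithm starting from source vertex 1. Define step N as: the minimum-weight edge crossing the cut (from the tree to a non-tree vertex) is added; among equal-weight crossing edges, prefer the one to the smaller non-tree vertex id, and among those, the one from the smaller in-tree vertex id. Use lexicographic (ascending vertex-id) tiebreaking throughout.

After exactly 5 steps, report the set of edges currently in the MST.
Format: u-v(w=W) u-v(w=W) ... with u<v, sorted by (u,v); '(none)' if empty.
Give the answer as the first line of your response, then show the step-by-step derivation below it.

1-3(w=3) 1-6(w=7) 2-3(w=7) 3-5(w=3) 4-5(w=5)

step 1: add edge 1-3 (w=3); MST = {1-3(w=3)}
step 2: add edge 3-5 (w=3); MST = {1-3(w=3) 3-5(w=3)}
step 3: add edge 4-5 (w=5); MST = {1-3(w=3) 3-5(w=3) 4-5(w=5)}
step 4: add edge 2-3 (w=7); MST = {1-3(w=3) 2-3(w=7) 3-5(w=3) 4-5(w=5)}
step 5: add edge 1-6 (w=7); MST = {1-3(w=3) 1-6(w=7) 2-3(w=7) 3-5(w=3) 4-5(w=5)}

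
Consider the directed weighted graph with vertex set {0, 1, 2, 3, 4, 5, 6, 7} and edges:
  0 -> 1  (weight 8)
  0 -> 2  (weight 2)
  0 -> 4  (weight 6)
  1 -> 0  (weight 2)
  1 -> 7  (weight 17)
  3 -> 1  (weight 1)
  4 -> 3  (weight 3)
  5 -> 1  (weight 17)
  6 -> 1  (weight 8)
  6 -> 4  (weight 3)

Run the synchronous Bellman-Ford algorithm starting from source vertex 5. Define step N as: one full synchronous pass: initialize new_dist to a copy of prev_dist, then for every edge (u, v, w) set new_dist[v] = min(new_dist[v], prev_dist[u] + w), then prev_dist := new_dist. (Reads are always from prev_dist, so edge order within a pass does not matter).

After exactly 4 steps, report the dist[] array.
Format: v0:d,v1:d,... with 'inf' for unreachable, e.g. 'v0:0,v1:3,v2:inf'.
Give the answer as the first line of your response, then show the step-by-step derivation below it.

v0:19,v1:17,v2:21,v3:28,v4:25,v5:0,v6:inf,v7:34

step 1: dist = v0:inf,v1:17,v2:inf,v3:inf,v4:inf,v5:0,v6:inf,v7:inf
step 2: dist = v0:19,v1:17,v2:inf,v3:inf,v4:inf,v5:0,v6:inf,v7:34
step 3: dist = v0:19,v1:17,v2:21,v3:inf,v4:25,v5:0,v6:inf,v7:34
step 4: dist = v0:19,v1:17,v2:21,v3:28,v4:25,v5:0,v6:inf,v7:34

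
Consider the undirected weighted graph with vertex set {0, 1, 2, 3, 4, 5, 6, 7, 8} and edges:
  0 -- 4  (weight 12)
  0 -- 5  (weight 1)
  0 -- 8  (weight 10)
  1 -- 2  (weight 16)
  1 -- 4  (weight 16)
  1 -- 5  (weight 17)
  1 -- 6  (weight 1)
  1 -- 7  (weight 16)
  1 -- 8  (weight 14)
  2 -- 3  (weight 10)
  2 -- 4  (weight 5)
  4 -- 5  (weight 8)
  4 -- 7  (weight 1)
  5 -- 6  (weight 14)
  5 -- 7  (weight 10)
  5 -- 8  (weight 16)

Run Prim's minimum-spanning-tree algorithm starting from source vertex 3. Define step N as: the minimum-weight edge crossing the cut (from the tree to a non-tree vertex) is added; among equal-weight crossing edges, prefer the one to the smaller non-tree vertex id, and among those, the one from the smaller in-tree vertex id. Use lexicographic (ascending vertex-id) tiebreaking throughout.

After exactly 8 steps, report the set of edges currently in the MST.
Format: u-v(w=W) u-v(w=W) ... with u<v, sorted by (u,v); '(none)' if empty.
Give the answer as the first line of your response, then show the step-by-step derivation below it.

0-5(w=1) 0-8(w=10) 1-6(w=1) 1-8(w=14) 2-3(w=10) 2-4(w=5) 4-5(w=8) 4-7(w=1)

step 1: add edge 2-3 (w=10); MST = {2-3(w=10)}
step 2: add edge 2-4 (w=5); MST = {2-3(w=10) 2-4(w=5)}
step 3: add edge 4-7 (w=1); MST = {2-3(w=10) 2-4(w=5) 4-7(w=1)}
step 4: add edge 4-5 (w=8); MST = {2-3(w=10) 2-4(w=5) 4-5(w=8) 4-7(w=1)}
step 5: add edge 0-5 (w=1); MST = {0-5(w=1) 2-3(w=10) 2-4(w=5) 4-5(w=8) 4-7(w=1)}
step 6: add edge 0-8 (w=10); MST = {0-5(w=1) 0-8(w=10) 2-3(w=10) 2-4(w=5) 4-5(w=8) 4-7(w=1)}
step 7: add edge 1-8 (w=14); MST = {0-5(w=1) 0-8(w=10) 1-8(w=14) 2-3(w=10) 2-4(w=5) 4-5(w=8) 4-7(w=1)}
step 8: add edge 1-6 (w=1); MST = {0-5(w=1) 0-8(w=10) 1-6(w=1) 1-8(w=14) 2-3(w=10) 2-4(w=5) 4-5(w=8) 4-7(w=1)}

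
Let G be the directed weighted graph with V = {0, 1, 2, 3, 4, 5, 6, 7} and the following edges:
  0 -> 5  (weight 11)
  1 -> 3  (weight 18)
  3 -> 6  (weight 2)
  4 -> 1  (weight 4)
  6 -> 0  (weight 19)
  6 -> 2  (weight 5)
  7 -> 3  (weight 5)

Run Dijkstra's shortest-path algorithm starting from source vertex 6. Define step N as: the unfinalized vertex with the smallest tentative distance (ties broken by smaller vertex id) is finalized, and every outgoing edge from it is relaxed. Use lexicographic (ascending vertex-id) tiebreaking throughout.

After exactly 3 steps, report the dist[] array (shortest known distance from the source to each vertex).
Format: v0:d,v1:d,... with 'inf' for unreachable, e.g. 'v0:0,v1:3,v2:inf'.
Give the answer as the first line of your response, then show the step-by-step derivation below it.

v0:19,v1:inf,v2:5,v3:inf,v4:inf,v5:30,v6:0,v7:inf

step 1: dist = v0:19,v1:inf,v2:5,v3:inf,v4:inf,v5:inf,v6:0,v7:inf
step 2: dist = v0:19,v1:inf,v2:5,v3:inf,v4:inf,v5:inf,v6:0,v7:inf
step 3: dist = v0:19,v1:inf,v2:5,v3:inf,v4:inf,v5:30,v6:0,v7:inf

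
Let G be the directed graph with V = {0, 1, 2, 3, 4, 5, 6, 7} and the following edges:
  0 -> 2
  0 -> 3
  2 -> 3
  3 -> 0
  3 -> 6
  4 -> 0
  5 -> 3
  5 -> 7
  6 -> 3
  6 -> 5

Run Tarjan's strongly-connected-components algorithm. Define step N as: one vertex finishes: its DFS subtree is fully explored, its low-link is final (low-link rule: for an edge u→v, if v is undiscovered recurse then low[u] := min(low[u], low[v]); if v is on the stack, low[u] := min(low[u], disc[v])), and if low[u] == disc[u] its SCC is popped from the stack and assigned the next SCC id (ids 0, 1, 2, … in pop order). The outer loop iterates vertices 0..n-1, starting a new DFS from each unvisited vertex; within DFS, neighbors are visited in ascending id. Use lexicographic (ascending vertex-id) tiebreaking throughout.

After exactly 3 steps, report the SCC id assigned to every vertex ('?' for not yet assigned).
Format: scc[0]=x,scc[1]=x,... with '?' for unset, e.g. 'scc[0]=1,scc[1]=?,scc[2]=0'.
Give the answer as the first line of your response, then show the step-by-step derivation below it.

scc[0]=?,scc[1]=?,scc[2]=?,scc[3]=?,scc[4]=?,scc[5]=?,scc[6]=?,scc[7]=0

step 1: low=(low[0]=0,low[1]=?,low[2]=1,low[3]=0,low[4]=?,low[5]=2,low[6]=2,low[7]=5); scc=(scc[0]=?,scc[1]=?,scc[2]=?,scc[3]=?,scc[4]=?,scc[5]=?,scc[6]=?,scc[7]=0)
step 2: low=(low[0]=0,low[1]=?,low[2]=1,low[3]=0,low[4]=?,low[5]=2,low[6]=2,low[7]=5); scc=(scc[0]=?,scc[1]=?,scc[2]=?,scc[3]=?,scc[4]=?,scc[5]=?,scc[6]=?,scc[7]=0)
step 3: low=(low[0]=0,low[1]=?,low[2]=1,low[3]=0,low[4]=?,low[5]=2,low[6]=2,low[7]=5); scc=(scc[0]=?,scc[1]=?,scc[2]=?,scc[3]=?,scc[4]=?,scc[5]=?,scc[6]=?,scc[7]=0)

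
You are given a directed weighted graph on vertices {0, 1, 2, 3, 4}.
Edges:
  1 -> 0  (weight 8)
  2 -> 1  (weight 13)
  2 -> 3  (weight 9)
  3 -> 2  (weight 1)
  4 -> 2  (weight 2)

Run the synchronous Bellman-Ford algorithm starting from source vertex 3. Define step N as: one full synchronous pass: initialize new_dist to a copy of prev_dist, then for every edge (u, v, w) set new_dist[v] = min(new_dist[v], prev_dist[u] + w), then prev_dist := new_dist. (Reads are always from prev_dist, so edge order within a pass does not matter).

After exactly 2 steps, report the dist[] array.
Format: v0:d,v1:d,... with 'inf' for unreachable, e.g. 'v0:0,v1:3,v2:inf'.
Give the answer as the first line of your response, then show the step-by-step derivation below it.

v0:inf,v1:14,v2:1,v3:0,v4:inf

step 1: dist = v0:inf,v1:inf,v2:1,v3:0,v4:inf
step 2: dist = v0:inf,v1:14,v2:1,v3:0,v4:inf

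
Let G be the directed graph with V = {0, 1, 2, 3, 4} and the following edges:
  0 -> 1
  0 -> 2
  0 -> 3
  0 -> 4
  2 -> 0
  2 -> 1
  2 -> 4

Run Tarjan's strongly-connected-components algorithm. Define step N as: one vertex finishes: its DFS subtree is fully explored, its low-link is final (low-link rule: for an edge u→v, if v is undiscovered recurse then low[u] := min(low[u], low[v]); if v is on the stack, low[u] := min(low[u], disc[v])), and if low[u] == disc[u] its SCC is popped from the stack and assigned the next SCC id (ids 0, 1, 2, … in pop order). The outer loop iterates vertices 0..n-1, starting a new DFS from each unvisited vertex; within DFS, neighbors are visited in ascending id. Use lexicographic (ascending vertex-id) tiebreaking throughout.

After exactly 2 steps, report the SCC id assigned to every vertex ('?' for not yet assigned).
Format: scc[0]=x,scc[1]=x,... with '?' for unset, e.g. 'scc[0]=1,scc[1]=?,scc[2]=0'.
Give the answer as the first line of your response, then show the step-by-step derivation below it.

scc[0]=?,scc[1]=0,scc[2]=?,scc[3]=?,scc[4]=1

step 1: low=(low[0]=0,low[1]=1,low[2]=?,low[3]=?,low[4]=?); scc=(scc[0]=?,scc[1]=0,scc[2]=?,scc[3]=?,scc[4]=?)
step 2: low=(low[0]=0,low[1]=1,low[2]=0,low[3]=?,low[4]=3); scc=(scc[0]=?,scc[1]=0,scc[2]=?,scc[3]=?,scc[4]=1)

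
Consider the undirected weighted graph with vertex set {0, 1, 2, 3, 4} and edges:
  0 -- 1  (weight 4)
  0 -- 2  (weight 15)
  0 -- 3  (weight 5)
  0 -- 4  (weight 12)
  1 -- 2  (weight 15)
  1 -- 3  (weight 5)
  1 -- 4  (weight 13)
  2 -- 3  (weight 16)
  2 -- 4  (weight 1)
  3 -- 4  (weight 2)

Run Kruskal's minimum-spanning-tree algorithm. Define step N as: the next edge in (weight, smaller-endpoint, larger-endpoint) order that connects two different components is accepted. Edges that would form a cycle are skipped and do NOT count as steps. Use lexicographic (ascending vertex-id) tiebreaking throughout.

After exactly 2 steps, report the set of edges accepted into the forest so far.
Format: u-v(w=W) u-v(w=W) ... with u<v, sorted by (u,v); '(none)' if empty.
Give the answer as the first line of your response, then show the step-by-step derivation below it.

2-4(w=1) 3-4(w=2)

step 1: add edge 2-4 (w=1); MST = {2-4(w=1)}
step 2: add edge 3-4 (w=2); MST = {2-4(w=1) 3-4(w=2)}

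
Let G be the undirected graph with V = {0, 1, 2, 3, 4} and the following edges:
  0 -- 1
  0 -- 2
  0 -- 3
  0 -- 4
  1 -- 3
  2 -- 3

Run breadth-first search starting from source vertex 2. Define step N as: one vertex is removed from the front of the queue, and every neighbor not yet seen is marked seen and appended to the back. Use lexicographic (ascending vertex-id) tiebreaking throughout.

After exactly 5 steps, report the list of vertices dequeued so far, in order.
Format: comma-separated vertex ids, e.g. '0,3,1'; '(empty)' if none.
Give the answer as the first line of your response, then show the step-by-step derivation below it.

2,0,3,1,4

step 1: dequeue 2; queue=[0,3]; order=2
step 2: dequeue 0; queue=[3,1,4]; order=2,0
step 3: dequeue 3; queue=[1,4]; order=2,0,3
step 4: dequeue 1; queue=[4]; order=2,0,3,1
step 5: dequeue 4; queue=[(empty)]; order=2,0,3,1,4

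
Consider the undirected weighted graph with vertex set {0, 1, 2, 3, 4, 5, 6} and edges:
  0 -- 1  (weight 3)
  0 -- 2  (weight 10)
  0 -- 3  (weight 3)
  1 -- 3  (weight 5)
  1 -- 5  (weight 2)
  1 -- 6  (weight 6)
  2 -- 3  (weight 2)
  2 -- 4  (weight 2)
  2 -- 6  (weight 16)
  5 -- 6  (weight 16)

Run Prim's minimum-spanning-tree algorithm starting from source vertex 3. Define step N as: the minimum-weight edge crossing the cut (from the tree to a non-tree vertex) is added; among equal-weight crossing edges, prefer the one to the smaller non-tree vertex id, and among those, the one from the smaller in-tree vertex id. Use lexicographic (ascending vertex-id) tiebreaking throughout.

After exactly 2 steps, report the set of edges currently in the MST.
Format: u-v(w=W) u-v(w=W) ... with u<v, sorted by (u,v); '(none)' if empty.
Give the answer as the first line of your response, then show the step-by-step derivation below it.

2-3(w=2) 2-4(w=2)

step 1: add edge 2-3 (w=2); MST = {2-3(w=2)}
step 2: add edge 2-4 (w=2); MST = {2-3(w=2) 2-4(w=2)}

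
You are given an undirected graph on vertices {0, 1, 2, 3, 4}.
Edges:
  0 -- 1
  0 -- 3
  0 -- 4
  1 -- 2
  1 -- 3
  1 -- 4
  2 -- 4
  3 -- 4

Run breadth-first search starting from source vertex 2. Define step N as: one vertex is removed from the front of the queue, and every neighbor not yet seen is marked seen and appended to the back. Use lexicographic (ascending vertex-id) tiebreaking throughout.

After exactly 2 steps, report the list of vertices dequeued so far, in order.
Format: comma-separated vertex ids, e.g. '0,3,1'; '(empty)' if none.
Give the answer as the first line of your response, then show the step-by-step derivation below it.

2,1

step 1: dequeue 2; queue=[1,4]; order=2
step 2: dequeue 1; queue=[4,0,3]; order=2,1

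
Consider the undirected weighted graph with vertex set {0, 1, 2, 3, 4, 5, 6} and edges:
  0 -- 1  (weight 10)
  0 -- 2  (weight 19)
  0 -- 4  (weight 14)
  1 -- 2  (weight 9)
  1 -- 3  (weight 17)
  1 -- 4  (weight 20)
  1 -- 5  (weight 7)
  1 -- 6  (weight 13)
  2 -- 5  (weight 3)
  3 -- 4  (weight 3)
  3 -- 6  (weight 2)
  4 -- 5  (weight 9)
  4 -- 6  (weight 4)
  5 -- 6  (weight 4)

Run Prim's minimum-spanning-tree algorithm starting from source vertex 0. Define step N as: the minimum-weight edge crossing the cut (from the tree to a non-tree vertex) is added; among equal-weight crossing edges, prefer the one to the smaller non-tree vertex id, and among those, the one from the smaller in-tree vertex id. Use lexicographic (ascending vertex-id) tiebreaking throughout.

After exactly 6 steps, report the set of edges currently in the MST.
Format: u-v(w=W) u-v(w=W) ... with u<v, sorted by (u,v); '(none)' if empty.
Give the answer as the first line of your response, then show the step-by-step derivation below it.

0-1(w=10) 1-5(w=7) 2-5(w=3) 3-4(w=3) 3-6(w=2) 5-6(w=4)

step 1: add edge 0-1 (w=10); MST = {0-1(w=10)}
step 2: add edge 1-5 (w=7); MST = {0-1(w=10) 1-5(w=7)}
step 3: add edge 2-5 (w=3); MST = {0-1(w=10) 1-5(w=7) 2-5(w=3)}
step 4: add edge 5-6 (w=4); MST = {0-1(w=10) 1-5(w=7) 2-5(w=3) 5-6(w=4)}
step 5: add edge 3-6 (w=2); MST = {0-1(w=10) 1-5(w=7) 2-5(w=3) 3-6(w=2) 5-6(w=4)}
step 6: add edge 3-4 (w=3); MST = {0-1(w=10) 1-5(w=7) 2-5(w=3) 3-4(w=3) 3-6(w=2) 5-6(w=4)}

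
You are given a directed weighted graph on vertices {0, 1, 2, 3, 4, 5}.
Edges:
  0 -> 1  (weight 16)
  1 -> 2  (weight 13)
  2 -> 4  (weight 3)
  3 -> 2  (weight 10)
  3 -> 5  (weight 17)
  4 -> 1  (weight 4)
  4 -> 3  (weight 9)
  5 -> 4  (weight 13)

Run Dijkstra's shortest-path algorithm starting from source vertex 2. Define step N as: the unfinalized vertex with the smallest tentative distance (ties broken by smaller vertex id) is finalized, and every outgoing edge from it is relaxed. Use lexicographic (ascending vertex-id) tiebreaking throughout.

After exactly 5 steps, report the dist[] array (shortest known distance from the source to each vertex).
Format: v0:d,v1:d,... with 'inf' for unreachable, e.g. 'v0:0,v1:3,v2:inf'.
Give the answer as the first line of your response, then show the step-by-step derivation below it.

v0:inf,v1:7,v2:0,v3:12,v4:3,v5:29

step 1: dist = v0:inf,v1:inf,v2:0,v3:inf,v4:3,v5:inf
step 2: dist = v0:inf,v1:7,v2:0,v3:12,v4:3,v5:inf
step 3: dist = v0:inf,v1:7,v2:0,v3:12,v4:3,v5:inf
step 4: dist = v0:inf,v1:7,v2:0,v3:12,v4:3,v5:29
step 5: dist = v0:inf,v1:7,v2:0,v3:12,v4:3,v5:29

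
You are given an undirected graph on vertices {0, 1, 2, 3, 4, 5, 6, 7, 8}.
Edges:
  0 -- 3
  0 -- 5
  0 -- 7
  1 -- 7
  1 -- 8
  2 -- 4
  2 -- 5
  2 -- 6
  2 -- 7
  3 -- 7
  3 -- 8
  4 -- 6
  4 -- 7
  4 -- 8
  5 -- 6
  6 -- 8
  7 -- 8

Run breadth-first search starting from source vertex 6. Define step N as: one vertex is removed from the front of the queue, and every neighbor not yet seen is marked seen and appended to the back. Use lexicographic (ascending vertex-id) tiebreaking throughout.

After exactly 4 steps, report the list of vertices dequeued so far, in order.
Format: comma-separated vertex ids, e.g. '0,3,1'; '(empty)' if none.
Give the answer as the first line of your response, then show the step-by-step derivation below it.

6,2,4,5

step 1: dequeue 6; queue=[2,4,5,8]; order=6
step 2: dequeue 2; queue=[4,5,8,7]; order=6,2
step 3: dequeue 4; queue=[5,8,7]; order=6,2,4
step 4: dequeue 5; queue=[8,7,0]; order=6,2,4,5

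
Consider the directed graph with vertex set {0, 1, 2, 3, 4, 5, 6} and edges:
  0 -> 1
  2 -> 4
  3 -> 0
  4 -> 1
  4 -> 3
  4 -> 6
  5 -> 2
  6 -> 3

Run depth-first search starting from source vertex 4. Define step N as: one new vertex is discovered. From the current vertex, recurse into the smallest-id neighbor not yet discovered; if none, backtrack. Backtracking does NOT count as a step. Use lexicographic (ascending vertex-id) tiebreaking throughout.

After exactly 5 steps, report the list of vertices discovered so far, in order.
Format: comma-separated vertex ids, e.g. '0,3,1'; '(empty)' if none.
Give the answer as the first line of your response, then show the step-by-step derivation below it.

4,1,3,0,6

step 1: discover 4; path=4; order=4
step 2: discover 1; path=4>1; order=4,1
step 3: discover 3; path=4>3; order=4,1,3
step 4: discover 0; path=4>3>0; order=4,1,3,0
step 5: discover 6; path=4>6; order=4,1,3,0,6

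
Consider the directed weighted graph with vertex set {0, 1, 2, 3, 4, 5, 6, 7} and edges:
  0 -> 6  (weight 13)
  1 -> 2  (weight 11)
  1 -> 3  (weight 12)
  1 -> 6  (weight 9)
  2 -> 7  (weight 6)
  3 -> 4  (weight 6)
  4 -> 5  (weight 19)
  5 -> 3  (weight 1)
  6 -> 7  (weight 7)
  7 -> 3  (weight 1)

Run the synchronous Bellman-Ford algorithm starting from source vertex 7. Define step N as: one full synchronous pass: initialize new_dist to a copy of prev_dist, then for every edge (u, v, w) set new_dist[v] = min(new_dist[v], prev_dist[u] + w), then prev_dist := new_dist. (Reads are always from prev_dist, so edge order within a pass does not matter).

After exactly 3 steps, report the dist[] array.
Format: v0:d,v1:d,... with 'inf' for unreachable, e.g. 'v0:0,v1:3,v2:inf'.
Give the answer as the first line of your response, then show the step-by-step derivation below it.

v0:inf,v1:inf,v2:inf,v3:1,v4:7,v5:26,v6:inf,v7:0

step 1: dist = v0:inf,v1:inf,v2:inf,v3:1,v4:inf,v5:inf,v6:inf,v7:0
step 2: dist = v0:inf,v1:inf,v2:inf,v3:1,v4:7,v5:inf,v6:inf,v7:0
step 3: dist = v0:inf,v1:inf,v2:inf,v3:1,v4:7,v5:26,v6:inf,v7:0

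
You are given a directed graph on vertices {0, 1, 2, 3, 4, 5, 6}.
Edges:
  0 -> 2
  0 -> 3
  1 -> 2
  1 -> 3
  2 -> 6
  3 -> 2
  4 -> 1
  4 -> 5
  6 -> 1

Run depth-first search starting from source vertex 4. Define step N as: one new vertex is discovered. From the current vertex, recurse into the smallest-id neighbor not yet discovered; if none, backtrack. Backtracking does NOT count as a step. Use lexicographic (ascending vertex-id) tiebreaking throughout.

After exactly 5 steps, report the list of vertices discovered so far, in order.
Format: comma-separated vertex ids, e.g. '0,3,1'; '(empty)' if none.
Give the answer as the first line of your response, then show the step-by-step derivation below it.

4,1,2,6,3

step 1: discover 4; path=4; order=4
step 2: discover 1; path=4>1; order=4,1
step 3: discover 2; path=4>1>2; order=4,1,2
step 4: discover 6; path=4>1>2>6; order=4,1,2,6
step 5: discover 3; path=4>1>3; order=4,1,2,6,3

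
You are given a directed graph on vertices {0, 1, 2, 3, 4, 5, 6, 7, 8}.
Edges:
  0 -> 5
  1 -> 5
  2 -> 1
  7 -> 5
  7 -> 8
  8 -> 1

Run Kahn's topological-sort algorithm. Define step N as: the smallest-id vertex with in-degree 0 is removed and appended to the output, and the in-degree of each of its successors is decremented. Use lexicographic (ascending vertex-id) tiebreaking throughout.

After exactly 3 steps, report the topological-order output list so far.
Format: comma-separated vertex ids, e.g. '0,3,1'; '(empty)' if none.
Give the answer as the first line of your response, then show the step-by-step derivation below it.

0,2,3

step 1: output 0; order=[0]; indeg=(0,2,0,0,0,2,0,0,1)
step 2: output 2; order=[0,2]; indeg=(0,1,0,0,0,2,0,0,1)
step 3: output 3; order=[0,2,3]; indeg=(0,1,0,0,0,2,0,0,1)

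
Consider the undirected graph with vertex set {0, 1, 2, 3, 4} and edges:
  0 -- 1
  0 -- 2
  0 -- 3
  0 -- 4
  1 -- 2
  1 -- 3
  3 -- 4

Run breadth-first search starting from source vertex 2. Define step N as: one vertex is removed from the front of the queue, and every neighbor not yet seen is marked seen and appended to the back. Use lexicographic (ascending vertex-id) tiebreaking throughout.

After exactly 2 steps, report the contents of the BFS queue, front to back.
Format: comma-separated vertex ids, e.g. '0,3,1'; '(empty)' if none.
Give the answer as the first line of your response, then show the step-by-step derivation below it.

1,3,4

step 1: dequeue 2; queue=[0,1]; order=2
step 2: dequeue 0; queue=[1,3,4]; order=2,0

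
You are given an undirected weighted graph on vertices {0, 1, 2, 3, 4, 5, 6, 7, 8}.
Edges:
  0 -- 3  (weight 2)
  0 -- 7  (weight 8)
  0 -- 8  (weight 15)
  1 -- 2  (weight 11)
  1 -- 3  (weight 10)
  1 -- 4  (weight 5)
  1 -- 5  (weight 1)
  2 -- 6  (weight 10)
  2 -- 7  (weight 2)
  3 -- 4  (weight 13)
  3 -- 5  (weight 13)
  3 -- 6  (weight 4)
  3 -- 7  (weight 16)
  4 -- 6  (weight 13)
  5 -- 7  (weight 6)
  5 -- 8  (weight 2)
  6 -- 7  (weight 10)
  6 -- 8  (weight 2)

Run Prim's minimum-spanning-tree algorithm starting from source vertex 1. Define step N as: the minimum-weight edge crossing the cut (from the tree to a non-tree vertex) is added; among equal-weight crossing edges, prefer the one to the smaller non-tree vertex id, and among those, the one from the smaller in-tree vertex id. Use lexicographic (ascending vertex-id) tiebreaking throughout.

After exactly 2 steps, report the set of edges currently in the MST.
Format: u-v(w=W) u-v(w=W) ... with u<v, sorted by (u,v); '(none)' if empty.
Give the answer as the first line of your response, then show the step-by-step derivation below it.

1-5(w=1) 5-8(w=2)

step 1: add edge 1-5 (w=1); MST = {1-5(w=1)}
step 2: add edge 5-8 (w=2); MST = {1-5(w=1) 5-8(w=2)}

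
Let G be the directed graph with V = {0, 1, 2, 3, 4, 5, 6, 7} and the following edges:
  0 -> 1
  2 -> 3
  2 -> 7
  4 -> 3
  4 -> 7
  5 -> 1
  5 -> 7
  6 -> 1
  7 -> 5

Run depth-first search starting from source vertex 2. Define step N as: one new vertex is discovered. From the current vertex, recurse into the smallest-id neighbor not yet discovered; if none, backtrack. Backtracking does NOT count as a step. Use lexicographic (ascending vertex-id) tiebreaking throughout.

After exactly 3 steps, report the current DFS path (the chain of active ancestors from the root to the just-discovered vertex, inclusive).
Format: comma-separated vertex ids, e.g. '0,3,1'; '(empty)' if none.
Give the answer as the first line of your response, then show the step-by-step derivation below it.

2,7

step 1: discover 2; path=2; order=2
step 2: discover 3; path=2>3; order=2,3
step 3: discover 7; path=2>7; order=2,3,7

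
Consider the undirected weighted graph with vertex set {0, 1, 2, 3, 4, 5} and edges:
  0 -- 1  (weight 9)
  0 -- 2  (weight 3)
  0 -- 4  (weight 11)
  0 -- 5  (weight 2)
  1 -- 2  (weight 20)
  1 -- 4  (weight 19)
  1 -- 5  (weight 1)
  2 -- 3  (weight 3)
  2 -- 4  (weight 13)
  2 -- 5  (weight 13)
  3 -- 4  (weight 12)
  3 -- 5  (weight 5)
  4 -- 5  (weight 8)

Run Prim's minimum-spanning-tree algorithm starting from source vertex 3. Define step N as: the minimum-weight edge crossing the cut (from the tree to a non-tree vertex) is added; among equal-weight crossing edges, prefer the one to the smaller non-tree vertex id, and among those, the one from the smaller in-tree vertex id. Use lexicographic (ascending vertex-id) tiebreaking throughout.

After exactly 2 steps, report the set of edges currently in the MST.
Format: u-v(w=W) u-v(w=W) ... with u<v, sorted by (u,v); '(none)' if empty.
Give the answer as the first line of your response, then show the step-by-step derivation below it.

0-2(w=3) 2-3(w=3)

step 1: add edge 2-3 (w=3); MST = {2-3(w=3)}
step 2: add edge 0-2 (w=3); MST = {0-2(w=3) 2-3(w=3)}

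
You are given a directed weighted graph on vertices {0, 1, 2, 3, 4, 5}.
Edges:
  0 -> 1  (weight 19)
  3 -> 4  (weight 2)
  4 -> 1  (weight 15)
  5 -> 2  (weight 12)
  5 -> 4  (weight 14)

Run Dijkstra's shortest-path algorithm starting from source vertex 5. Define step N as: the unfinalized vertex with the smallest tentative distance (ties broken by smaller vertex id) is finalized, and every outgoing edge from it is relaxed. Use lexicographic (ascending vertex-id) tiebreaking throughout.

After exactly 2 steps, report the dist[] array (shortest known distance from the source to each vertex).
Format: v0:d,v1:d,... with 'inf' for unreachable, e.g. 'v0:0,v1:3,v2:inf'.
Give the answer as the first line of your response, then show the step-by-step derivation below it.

v0:inf,v1:inf,v2:12,v3:inf,v4:14,v5:0

step 1: dist = v0:inf,v1:inf,v2:12,v3:inf,v4:14,v5:0
step 2: dist = v0:inf,v1:inf,v2:12,v3:inf,v4:14,v5:0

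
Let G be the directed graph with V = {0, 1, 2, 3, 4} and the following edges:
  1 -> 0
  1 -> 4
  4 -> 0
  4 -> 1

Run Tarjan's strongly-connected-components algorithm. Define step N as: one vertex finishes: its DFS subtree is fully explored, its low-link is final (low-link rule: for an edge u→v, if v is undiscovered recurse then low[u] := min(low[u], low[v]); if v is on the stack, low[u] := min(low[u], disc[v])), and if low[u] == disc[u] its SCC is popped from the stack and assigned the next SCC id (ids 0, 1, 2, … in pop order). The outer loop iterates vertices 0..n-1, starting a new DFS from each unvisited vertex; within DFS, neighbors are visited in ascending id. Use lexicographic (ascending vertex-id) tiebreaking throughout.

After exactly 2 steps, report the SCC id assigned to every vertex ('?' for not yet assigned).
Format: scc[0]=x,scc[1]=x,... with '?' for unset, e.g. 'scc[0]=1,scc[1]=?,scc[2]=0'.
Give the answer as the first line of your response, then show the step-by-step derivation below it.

scc[0]=0,scc[1]=?,scc[2]=?,scc[3]=?,scc[4]=?

step 1: low=(low[0]=0,low[1]=?,low[2]=?,low[3]=?,low[4]=?); scc=(scc[0]=0,scc[1]=?,scc[2]=?,scc[3]=?,scc[4]=?)
step 2: low=(low[0]=0,low[1]=1,low[2]=?,low[3]=?,low[4]=1); scc=(scc[0]=0,scc[1]=?,scc[2]=?,scc[3]=?,scc[4]=?)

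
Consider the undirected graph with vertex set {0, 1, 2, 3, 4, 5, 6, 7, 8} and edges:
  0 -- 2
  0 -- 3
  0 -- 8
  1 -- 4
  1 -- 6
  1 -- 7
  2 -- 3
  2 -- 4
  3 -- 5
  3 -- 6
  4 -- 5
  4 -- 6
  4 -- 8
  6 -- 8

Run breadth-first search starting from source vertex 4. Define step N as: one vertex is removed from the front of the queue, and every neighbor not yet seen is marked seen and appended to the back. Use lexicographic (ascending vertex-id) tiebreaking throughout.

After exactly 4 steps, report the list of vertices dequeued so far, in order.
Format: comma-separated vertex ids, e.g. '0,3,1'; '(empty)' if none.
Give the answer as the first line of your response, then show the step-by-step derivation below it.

4,1,2,5

step 1: dequeue 4; queue=[1,2,5,6,8]; order=4
step 2: dequeue 1; queue=[2,5,6,8,7]; order=4,1
step 3: dequeue 2; queue=[5,6,8,7,0,3]; order=4,1,2
step 4: dequeue 5; queue=[6,8,7,0,3]; order=4,1,2,5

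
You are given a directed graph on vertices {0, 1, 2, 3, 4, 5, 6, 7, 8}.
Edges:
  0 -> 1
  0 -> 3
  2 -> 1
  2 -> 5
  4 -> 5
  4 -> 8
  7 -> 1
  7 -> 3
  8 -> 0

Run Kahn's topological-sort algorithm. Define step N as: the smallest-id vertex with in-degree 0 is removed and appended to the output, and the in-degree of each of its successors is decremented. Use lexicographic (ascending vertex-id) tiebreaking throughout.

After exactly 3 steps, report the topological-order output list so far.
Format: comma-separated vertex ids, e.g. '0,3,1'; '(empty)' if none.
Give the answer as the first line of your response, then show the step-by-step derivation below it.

2,4,5

step 1: output 2; order=[2]; indeg=(1,2,0,2,0,1,0,0,1)
step 2: output 4; order=[2,4]; indeg=(1,2,0,2,0,0,0,0,0)
step 3: output 5; order=[2,4,5]; indeg=(1,2,0,2,0,0,0,0,0)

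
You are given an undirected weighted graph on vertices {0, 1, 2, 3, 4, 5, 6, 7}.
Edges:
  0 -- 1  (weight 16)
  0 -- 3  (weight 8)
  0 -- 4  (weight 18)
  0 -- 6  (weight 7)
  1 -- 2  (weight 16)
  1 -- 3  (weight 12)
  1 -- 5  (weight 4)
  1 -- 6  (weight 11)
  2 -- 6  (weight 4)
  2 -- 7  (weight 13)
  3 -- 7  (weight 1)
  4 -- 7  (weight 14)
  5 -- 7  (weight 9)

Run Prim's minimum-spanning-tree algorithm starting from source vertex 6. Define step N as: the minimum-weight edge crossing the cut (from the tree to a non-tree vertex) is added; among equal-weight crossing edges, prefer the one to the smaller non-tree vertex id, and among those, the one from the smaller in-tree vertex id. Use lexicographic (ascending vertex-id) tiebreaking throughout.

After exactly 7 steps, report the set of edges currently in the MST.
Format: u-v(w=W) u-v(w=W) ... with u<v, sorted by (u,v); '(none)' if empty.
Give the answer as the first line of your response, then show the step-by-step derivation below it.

0-3(w=8) 0-6(w=7) 1-5(w=4) 2-6(w=4) 3-7(w=1) 4-7(w=14) 5-7(w=9)

step 1: add edge 2-6 (w=4); MST = {2-6(w=4)}
step 2: add edge 0-6 (w=7); MST = {0-6(w=7) 2-6(w=4)}
step 3: add edge 0-3 (w=8); MST = {0-3(w=8) 0-6(w=7) 2-6(w=4)}
step 4: add edge 3-7 (w=1); MST = {0-3(w=8) 0-6(w=7) 2-6(w=4) 3-7(w=1)}
step 5: add edge 5-7 (w=9); MST = {0-3(w=8) 0-6(w=7) 2-6(w=4) 3-7(w=1) 5-7(w=9)}
step 6: add edge 1-5 (w=4); MST = {0-3(w=8) 0-6(w=7) 1-5(w=4) 2-6(w=4) 3-7(w=1) 5-7(w=9)}
step 7: add edge 4-7 (w=14); MST = {0-3(w=8) 0-6(w=7) 1-5(w=4) 2-6(w=4) 3-7(w=1) 4-7(w=14) 5-7(w=9)}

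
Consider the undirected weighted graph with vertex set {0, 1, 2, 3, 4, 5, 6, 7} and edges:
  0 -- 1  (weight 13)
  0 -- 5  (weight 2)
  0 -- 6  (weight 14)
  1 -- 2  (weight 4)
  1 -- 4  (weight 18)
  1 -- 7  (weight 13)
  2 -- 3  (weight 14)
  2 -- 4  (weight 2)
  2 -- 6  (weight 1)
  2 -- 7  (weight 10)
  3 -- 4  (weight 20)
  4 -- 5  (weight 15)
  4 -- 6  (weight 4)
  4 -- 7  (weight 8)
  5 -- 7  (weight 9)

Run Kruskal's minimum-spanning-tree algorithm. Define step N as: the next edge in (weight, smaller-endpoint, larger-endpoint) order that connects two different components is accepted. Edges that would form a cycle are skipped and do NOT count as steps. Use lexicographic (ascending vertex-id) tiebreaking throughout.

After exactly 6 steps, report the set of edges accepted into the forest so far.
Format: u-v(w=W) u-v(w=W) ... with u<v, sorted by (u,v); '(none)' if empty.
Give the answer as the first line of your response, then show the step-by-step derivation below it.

0-5(w=2) 1-2(w=4) 2-4(w=2) 2-6(w=1) 4-7(w=8) 5-7(w=9)

step 1: add edge 2-6 (w=1); MST = {2-6(w=1)}
step 2: add edge 0-5 (w=2); MST = {0-5(w=2) 2-6(w=1)}
step 3: add edge 2-4 (w=2); MST = {0-5(w=2) 2-4(w=2) 2-6(w=1)}
step 4: add edge 1-2 (w=4); MST = {0-5(w=2) 1-2(w=4) 2-4(w=2) 2-6(w=1)}
step 5: add edge 4-7 (w=8); MST = {0-5(w=2) 1-2(w=4) 2-4(w=2) 2-6(w=1) 4-7(w=8)}
step 6: add edge 5-7 (w=9); MST = {0-5(w=2) 1-2(w=4) 2-4(w=2) 2-6(w=1) 4-7(w=8) 5-7(w=9)}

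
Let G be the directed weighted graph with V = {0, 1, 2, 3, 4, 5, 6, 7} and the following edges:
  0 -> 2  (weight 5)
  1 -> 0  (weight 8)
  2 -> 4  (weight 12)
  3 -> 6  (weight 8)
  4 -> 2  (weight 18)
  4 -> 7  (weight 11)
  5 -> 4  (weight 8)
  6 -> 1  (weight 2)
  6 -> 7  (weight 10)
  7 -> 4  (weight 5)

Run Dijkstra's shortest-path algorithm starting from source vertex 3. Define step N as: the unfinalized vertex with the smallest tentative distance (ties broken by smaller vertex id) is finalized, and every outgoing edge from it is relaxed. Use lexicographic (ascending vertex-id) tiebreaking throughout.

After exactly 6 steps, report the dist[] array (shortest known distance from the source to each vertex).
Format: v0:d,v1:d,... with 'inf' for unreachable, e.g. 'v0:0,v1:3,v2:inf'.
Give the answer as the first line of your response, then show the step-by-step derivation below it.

v0:18,v1:10,v2:23,v3:0,v4:23,v5:inf,v6:8,v7:18

step 1: dist = v0:inf,v1:inf,v2:inf,v3:0,v4:inf,v5:inf,v6:8,v7:inf
step 2: dist = v0:inf,v1:10,v2:inf,v3:0,v4:inf,v5:inf,v6:8,v7:18
step 3: dist = v0:18,v1:10,v2:inf,v3:0,v4:inf,v5:inf,v6:8,v7:18
step 4: dist = v0:18,v1:10,v2:23,v3:0,v4:inf,v5:inf,v6:8,v7:18
step 5: dist = v0:18,v1:10,v2:23,v3:0,v4:23,v5:inf,v6:8,v7:18
step 6: dist = v0:18,v1:10,v2:23,v3:0,v4:23,v5:inf,v6:8,v7:18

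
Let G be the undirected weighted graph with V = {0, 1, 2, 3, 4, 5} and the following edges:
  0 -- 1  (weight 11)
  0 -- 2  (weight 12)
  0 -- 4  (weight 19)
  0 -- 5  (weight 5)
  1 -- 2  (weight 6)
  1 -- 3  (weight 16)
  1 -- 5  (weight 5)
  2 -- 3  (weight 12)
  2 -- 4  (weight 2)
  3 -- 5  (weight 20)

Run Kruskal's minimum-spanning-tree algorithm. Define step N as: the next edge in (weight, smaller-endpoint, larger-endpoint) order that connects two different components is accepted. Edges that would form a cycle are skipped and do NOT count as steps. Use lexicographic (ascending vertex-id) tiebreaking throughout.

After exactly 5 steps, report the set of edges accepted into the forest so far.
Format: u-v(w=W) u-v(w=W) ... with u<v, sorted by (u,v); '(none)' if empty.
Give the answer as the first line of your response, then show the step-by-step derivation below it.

0-5(w=5) 1-2(w=6) 1-5(w=5) 2-3(w=12) 2-4(w=2)

step 1: add edge 2-4 (w=2); MST = {2-4(w=2)}
step 2: add edge 0-5 (w=5); MST = {0-5(w=5) 2-4(w=2)}
step 3: add edge 1-5 (w=5); MST = {0-5(w=5) 1-5(w=5) 2-4(w=2)}
step 4: add edge 1-2 (w=6); MST = {0-5(w=5) 1-2(w=6) 1-5(w=5) 2-4(w=2)}
step 5: add edge 2-3 (w=12); MST = {0-5(w=5) 1-2(w=6) 1-5(w=5) 2-3(w=12) 2-4(w=2)}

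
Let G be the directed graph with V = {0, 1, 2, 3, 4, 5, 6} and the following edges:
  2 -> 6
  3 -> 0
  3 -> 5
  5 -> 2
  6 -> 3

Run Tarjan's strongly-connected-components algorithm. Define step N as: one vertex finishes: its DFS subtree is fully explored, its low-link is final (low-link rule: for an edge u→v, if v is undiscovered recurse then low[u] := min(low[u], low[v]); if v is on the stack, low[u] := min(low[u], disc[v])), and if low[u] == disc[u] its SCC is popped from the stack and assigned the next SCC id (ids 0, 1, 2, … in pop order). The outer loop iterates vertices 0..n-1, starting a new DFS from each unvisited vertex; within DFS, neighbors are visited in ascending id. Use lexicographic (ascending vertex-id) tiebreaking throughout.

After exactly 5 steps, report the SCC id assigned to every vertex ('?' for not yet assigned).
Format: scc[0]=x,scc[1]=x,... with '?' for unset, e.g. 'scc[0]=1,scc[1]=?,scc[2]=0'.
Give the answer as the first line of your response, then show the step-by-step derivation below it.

scc[0]=0,scc[1]=1,scc[2]=?,scc[3]=?,scc[4]=?,scc[5]=?,scc[6]=?

step 1: low=(low[0]=0,low[1]=?,low[2]=?,low[3]=?,low[4]=?,low[5]=?,low[6]=?); scc=(scc[0]=0,scc[1]=?,scc[2]=?,scc[3]=?,scc[4]=?,scc[5]=?,scc[6]=?)
step 2: low=(low[0]=0,low[1]=1,low[2]=?,low[3]=?,low[4]=?,low[5]=?,low[6]=?); scc=(scc[0]=0,scc[1]=1,scc[2]=?,scc[3]=?,scc[4]=?,scc[5]=?,scc[6]=?)
step 3: low=(low[0]=0,low[1]=1,low[2]=2,low[3]=4,low[4]=?,low[5]=2,low[6]=3); scc=(scc[0]=0,scc[1]=1,scc[2]=?,scc[3]=?,scc[4]=?,scc[5]=?,scc[6]=?)
step 4: low=(low[0]=0,low[1]=1,low[2]=2,low[3]=2,low[4]=?,low[5]=2,low[6]=3); scc=(scc[0]=0,scc[1]=1,scc[2]=?,scc[3]=?,scc[4]=?,scc[5]=?,scc[6]=?)
step 5: low=(low[0]=0,low[1]=1,low[2]=2,low[3]=2,low[4]=?,low[5]=2,low[6]=2); scc=(scc[0]=0,scc[1]=1,scc[2]=?,scc[3]=?,scc[4]=?,scc[5]=?,scc[6]=?)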